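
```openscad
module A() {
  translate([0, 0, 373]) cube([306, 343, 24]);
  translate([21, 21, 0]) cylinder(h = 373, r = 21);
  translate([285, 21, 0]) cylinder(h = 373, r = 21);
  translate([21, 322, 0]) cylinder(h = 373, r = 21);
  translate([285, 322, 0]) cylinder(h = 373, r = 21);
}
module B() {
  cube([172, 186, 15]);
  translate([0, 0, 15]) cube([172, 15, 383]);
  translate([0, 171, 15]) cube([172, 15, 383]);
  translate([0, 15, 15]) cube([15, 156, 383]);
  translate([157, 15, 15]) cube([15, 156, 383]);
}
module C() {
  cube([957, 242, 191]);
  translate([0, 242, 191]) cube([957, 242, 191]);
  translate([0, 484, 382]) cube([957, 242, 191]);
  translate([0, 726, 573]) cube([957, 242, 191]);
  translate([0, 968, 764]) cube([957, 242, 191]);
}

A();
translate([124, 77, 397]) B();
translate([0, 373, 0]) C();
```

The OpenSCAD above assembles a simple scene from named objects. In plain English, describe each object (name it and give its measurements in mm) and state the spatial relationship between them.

A is a simple wooden stool: a rectangular seat 306 mm (x) by 343 mm (y), 24 mm thick, top face at z = 397 mm, on four round legs, each 42 mm in diameter. The legs rest on z = 0, each leg's axis is inset half a diameter from the nearest pair of seat edges (so the leg's bounding box is flush with the corner).

B is an open-topped rectangular box: outside dimensions 172×186×398 mm, with a uniform wall and base thickness of 15 mm. The base is a full 172×186 slab on the floor; four walls sit on top of the base. The front and back walls (the −y and +y sides) span the full width; the two side walls fit between them.

C is a run of 5 identical solid stair steps. Each tread is 957×242 mm and each step block is 191 mm high. Step 1 rests on the floor; step k is offset from step 1 by (k−1)×242 mm in y and (k−1)×191 mm in z.

The open box is on top of the stool. The staircase is on the floor beside the stool on its +y side.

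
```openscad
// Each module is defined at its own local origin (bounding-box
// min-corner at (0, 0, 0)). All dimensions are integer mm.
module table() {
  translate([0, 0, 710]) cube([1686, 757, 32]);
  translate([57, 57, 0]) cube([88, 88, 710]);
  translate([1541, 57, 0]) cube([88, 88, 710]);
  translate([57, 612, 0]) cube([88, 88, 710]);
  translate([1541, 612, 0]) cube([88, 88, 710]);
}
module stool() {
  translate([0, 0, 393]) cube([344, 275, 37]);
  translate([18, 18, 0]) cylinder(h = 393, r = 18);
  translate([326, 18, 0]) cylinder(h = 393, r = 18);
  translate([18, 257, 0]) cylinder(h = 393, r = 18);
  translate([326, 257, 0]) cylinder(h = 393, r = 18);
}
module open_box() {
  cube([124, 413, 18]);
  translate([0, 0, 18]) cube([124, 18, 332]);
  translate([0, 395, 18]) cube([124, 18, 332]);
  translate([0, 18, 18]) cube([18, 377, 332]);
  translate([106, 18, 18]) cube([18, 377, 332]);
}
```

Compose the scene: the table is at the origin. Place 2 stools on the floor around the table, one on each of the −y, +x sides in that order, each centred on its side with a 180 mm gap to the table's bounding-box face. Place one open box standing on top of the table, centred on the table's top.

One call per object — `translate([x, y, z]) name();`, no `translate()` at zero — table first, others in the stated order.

table();
translate([671, -455, 0]) stool();
translate([1866, 241, 0]) stool();
translate([781, 172, 742]) open_box();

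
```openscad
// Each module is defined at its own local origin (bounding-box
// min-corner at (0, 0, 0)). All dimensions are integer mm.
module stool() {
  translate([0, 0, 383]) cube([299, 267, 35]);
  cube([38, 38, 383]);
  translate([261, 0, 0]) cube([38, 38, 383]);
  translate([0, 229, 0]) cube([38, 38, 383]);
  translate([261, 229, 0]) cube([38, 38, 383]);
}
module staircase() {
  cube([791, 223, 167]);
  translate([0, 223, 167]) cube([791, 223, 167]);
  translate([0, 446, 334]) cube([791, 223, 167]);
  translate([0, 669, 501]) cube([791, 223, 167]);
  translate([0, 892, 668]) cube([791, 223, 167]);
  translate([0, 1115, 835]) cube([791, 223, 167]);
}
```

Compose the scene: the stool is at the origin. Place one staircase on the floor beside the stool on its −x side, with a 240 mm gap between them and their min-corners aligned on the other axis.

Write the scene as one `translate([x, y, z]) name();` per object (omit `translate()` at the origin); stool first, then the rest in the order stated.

stool();
translate([-1031, 0, 0]) staircase();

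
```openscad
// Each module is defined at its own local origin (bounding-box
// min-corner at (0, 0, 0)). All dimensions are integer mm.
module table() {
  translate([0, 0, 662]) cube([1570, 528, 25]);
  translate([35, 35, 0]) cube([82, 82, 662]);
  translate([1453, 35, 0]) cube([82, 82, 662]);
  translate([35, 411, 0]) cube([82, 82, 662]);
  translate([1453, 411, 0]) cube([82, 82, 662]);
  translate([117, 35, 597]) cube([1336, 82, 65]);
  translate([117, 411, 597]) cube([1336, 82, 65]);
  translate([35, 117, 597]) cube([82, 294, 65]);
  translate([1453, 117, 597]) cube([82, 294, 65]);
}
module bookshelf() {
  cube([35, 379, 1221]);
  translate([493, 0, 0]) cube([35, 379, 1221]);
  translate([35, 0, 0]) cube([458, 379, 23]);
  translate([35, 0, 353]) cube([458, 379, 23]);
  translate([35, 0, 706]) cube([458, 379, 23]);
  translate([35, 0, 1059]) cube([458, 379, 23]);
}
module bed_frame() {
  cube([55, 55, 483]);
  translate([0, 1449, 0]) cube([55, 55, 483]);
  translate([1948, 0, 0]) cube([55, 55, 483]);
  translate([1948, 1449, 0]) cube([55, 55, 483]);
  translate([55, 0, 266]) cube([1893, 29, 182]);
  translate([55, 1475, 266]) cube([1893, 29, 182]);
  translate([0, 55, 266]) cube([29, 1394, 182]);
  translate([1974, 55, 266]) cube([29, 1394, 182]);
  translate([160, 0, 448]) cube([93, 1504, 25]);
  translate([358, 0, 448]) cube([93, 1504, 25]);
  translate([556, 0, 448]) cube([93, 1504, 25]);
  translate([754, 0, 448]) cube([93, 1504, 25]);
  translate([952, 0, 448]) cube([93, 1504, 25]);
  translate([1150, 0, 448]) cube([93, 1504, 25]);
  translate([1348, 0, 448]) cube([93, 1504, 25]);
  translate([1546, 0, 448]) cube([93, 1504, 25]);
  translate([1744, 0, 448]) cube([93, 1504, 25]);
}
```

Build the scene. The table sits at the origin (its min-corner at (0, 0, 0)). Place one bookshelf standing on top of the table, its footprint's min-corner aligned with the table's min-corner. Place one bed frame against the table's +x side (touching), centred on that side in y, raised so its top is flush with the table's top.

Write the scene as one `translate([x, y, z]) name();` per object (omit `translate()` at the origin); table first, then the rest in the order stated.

table();
translate([0, 0, 687]) bookshelf();
translate([1570, -488, 204]) bed_frame();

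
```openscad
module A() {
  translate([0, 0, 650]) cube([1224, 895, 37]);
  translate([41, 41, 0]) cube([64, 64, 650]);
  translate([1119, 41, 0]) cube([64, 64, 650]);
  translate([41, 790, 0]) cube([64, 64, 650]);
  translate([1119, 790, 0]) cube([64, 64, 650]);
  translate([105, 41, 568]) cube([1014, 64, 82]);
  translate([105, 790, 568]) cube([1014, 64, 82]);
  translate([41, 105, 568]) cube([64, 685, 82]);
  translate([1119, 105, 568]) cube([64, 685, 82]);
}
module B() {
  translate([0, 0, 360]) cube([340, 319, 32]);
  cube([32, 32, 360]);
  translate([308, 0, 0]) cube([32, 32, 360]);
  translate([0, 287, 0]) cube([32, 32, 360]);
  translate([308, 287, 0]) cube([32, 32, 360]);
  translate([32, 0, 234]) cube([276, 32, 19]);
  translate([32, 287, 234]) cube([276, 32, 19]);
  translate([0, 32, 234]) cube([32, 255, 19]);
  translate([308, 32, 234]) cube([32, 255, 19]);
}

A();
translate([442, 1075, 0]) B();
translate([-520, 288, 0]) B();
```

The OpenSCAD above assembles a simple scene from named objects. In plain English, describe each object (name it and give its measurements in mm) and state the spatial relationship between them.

A is a table with a 1224×895 mm rectangular top, 37 mm thick, top surface at z = 687 mm, supported by four 64×64 mm square legs, each inset 41 mm from the nearest pair of top edges, running from the floor. Four apron rails, 64 mm thick and 82 mm tall, run between adjacent legs with their top edges flush with the underside of the top and their outer faces flush with the legs' outer faces.

B is a simple wooden stool: a rectangular seat 340 mm (x) by 319 mm (y), 32 mm thick, top face at z = 392 mm, on four square legs, each 32×32 mm in cross-section. The legs rest on z = 0, each flush with a corner of the seat. Four stretchers, 32 mm wide and 19 mm tall, connect adjacent legs with their undersides at z = 234 mm, each running between the inner faces of the legs it joins and aligned with the legs' outer faces on the other axis.

Two stools sit around the table at the +y, −x sides.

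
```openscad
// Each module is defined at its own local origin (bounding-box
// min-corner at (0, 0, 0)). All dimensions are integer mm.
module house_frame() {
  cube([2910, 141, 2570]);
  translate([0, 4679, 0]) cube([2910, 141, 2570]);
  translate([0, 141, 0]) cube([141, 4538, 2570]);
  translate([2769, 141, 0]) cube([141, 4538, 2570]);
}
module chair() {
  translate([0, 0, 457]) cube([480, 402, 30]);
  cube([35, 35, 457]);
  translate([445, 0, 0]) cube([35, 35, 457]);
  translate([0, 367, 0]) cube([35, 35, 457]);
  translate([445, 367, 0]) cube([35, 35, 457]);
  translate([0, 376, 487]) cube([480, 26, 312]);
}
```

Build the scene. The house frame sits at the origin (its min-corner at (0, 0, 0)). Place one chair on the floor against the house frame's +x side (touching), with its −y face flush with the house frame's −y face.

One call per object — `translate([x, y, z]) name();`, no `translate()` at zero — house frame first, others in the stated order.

house_frame();
translate([2910, 0, 0]) chair();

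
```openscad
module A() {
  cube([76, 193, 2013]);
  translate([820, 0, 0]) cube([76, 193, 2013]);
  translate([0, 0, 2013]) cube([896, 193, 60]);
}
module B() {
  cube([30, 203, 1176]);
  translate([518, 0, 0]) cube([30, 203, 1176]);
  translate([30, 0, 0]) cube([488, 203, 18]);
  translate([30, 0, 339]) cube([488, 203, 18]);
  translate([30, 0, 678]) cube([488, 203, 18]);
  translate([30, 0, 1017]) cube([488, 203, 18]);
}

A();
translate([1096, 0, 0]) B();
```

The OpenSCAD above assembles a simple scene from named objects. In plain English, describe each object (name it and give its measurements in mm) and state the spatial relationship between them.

A is a rectangular door frame: two vertical jambs of 76×193 mm section, 2013 mm tall, with a clear opening 744 mm wide between their inner faces. A header 60 mm tall and 193 mm deep lies on top of the jambs and spans the full outside width.

B is a bookshelf 548 mm wide overall, 203 mm deep and 1176 mm tall. The two sides are 30 mm thick vertical panels. 4 horizontal shelves of 18 mm thickness span between the inner faces of the sides; the lowest shelf sits on the floor and shelves are stacked with a clear vertical gap of 321 mm between each pair.

The bookshelf is on the floor beside the door frame on its +x side.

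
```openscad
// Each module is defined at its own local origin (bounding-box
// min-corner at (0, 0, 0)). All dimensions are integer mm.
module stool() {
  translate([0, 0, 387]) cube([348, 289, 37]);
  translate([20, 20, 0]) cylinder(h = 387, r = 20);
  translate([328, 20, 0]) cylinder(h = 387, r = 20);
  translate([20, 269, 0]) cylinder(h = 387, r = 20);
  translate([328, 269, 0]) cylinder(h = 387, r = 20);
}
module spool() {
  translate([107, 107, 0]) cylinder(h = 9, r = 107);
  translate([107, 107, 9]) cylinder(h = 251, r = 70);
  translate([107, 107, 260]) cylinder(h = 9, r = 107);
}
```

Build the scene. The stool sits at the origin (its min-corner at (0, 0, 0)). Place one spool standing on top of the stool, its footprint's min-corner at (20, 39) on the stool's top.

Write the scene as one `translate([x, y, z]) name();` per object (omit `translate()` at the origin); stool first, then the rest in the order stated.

stool();
translate([20, 39, 424]) spool();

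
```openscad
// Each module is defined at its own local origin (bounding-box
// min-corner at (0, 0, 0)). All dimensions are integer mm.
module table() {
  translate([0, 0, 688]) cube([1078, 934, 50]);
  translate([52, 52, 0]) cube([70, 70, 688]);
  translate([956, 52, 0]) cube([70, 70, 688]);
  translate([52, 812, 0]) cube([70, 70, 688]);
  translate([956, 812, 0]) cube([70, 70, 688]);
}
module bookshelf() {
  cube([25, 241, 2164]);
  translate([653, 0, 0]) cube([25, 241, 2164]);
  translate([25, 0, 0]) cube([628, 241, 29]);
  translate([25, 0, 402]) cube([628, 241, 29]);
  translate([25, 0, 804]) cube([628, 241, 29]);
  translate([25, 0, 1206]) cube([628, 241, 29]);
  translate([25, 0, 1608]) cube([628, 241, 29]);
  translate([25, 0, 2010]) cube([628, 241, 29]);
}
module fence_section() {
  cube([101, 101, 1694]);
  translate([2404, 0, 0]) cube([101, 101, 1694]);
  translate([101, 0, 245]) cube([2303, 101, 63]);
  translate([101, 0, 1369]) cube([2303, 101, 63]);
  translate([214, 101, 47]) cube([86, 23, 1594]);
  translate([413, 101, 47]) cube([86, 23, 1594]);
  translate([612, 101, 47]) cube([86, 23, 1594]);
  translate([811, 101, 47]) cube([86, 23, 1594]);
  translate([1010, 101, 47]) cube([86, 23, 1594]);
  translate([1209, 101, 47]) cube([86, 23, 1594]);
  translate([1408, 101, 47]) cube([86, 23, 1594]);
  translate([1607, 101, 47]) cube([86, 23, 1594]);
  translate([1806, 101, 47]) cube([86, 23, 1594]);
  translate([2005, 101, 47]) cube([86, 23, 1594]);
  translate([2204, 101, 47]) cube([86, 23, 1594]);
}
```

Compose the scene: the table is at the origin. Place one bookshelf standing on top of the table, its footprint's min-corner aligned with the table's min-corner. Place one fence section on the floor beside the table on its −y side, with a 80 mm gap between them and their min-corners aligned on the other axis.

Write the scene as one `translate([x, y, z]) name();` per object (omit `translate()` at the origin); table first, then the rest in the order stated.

table();
translate([0, 0, 738]) bookshelf();
translate([0, -204, 0]) fence_section();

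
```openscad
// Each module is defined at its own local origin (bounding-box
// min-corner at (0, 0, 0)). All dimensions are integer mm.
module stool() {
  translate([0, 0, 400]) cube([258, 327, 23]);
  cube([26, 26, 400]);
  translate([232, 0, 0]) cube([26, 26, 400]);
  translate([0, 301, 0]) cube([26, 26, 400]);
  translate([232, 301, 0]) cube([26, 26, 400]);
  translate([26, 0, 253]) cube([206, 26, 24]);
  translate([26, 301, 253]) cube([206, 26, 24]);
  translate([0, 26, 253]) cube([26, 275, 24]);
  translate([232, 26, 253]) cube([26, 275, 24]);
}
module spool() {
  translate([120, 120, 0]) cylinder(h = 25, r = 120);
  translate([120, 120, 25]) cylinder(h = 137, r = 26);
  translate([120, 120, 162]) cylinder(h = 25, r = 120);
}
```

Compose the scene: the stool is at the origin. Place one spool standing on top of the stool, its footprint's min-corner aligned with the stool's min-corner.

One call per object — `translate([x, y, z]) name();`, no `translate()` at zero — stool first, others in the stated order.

stool();
translate([0, 0, 423]) spool();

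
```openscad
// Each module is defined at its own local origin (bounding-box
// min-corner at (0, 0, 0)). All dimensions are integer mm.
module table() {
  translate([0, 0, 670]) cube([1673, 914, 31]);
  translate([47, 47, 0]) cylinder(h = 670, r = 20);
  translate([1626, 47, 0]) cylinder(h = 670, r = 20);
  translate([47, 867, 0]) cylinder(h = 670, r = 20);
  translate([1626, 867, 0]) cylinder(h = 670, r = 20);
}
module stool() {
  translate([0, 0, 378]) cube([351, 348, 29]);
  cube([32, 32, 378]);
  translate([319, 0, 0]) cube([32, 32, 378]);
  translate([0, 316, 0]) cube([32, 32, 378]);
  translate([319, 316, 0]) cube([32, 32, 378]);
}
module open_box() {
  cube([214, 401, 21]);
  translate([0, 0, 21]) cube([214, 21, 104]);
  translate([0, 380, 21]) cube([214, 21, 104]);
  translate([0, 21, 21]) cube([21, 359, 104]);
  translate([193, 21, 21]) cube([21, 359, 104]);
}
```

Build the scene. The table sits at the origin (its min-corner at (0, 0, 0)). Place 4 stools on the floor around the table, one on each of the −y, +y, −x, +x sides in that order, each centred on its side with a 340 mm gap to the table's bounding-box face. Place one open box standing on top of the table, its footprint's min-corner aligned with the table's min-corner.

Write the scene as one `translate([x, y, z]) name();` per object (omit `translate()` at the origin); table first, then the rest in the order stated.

table();
translate([661, -688, 0]) stool();
translate([661, 1254, 0]) stool();
translate([-691, 283, 0]) stool();
translate([2013, 283, 0]) stool();
translate([0, 0, 701]) open_box();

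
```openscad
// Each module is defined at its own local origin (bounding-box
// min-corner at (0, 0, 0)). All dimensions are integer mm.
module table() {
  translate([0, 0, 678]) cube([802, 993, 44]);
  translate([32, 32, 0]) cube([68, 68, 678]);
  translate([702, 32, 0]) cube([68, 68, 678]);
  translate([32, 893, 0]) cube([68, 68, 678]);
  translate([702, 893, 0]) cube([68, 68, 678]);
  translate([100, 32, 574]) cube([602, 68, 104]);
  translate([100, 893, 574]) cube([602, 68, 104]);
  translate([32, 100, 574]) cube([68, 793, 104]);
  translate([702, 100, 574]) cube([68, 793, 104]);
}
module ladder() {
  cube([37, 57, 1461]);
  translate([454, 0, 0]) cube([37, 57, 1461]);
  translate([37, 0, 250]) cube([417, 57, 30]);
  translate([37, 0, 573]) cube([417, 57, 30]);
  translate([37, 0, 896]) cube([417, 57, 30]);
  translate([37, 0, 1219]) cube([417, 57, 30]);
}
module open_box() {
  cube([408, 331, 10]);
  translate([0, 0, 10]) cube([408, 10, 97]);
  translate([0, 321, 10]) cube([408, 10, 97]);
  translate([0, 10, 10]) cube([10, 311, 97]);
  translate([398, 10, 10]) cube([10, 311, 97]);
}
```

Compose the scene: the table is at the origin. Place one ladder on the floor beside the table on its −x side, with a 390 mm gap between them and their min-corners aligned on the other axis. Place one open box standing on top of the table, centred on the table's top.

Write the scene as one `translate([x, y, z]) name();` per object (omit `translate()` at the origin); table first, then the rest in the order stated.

table();
translate([-881, 0, 0]) ladder();
translate([197, 331, 722]) open_box();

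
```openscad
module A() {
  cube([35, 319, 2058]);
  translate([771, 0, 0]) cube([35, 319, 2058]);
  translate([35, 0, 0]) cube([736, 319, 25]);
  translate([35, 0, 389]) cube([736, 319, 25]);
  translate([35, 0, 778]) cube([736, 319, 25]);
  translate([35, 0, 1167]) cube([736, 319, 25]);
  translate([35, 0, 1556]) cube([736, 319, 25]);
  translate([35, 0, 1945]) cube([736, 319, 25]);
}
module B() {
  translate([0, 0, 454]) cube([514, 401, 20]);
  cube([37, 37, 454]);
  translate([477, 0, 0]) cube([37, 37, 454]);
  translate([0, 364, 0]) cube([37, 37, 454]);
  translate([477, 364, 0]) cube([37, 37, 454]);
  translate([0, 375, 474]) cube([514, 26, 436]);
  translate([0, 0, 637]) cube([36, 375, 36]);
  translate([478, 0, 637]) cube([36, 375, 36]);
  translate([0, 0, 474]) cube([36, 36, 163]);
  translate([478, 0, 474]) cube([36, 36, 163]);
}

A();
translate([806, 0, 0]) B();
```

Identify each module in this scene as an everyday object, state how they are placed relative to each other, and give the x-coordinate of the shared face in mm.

The bookshelf's +x face and the chair's −x face are both at x = 806 mm.

A is a bookshelf. B is a chair. The chair is against the bookshelf's +x side, with their −y faces flush. The x-coordinate of the shared face is 806 mm.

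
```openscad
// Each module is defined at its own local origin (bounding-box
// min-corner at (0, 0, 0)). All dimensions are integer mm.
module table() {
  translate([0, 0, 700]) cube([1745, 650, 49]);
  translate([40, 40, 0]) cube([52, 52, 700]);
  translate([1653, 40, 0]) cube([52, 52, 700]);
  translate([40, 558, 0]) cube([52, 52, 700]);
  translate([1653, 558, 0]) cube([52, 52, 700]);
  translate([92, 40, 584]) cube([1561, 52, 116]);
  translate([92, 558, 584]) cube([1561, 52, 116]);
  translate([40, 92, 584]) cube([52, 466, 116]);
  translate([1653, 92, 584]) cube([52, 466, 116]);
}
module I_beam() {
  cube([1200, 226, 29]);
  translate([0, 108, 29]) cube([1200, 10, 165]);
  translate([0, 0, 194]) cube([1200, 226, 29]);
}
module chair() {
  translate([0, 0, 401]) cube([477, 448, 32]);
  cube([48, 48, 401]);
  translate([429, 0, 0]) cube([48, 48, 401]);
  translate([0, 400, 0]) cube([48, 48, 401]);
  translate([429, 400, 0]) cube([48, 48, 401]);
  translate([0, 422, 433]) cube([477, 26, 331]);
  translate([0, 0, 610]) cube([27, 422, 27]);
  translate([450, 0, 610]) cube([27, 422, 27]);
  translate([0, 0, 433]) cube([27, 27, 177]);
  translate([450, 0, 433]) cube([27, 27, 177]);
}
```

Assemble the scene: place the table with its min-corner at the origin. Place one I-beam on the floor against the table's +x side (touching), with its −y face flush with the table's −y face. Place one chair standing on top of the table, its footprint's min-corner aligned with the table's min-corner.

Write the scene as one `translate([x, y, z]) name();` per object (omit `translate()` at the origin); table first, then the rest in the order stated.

table();
translate([1745, 0, 0]) I_beam();
translate([0, 0, 749]) chair();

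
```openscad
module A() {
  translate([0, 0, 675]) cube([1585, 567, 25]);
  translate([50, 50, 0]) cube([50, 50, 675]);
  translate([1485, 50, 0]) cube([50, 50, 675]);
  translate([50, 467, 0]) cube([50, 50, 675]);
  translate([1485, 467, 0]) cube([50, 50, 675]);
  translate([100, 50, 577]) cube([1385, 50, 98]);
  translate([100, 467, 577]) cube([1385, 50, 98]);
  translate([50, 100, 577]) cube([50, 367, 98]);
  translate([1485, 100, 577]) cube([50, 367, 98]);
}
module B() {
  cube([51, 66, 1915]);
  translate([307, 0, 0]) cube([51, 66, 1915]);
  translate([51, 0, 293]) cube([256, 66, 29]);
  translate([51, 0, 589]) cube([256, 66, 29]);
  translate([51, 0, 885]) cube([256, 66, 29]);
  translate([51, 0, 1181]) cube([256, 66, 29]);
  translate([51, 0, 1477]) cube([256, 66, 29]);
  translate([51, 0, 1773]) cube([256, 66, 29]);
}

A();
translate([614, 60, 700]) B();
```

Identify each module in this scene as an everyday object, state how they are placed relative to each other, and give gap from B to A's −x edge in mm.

A is a table. B is a ladder. The ladder is on top of the table. The gap from the ladder to the table's −x edge is 614 mm.

The ladder's min-x is at 614; the table's min-x is 0; gap = 614 mm.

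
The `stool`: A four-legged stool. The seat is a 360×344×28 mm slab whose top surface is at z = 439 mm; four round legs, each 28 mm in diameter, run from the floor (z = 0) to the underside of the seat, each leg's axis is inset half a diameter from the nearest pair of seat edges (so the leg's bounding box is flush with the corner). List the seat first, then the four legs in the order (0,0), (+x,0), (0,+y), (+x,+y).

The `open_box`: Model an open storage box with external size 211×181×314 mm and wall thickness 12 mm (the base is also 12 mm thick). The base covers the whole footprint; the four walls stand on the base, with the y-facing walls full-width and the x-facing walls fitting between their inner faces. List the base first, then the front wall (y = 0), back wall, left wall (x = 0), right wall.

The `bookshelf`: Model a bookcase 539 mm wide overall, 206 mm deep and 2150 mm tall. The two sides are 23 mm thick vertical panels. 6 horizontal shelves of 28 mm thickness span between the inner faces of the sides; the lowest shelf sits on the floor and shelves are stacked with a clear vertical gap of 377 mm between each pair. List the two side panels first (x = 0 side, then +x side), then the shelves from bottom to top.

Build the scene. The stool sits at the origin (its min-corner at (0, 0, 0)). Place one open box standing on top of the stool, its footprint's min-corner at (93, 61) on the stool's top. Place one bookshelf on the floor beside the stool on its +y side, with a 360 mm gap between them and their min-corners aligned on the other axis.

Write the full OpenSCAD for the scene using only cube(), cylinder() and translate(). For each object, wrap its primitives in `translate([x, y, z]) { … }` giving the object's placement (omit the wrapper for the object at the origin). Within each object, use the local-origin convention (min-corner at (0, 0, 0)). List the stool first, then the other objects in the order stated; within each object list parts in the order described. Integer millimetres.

translate([0, 0, 411]) cube([360, 344, 28]);
translate([14, 14, 0]) cylinder(h = 411, r = 14);
translate([346, 14, 0]) cylinder(h = 411, r = 14);
translate([14, 330, 0]) cylinder(h = 411, r = 14);
translate([346, 330, 0]) cylinder(h = 411, r = 14);
translate([93, 61, 439]) {
  cube([211, 181, 12]);
  translate([0, 0, 12]) cube([211, 12, 302]);
  translate([0, 169, 12]) cube([211, 12, 302]);
  translate([0, 12, 12]) cube([12, 157, 302]);
  translate([199, 12, 12]) cube([12, 157, 302]);
}
translate([0, 704, 0]) {
  cube([23, 206, 2150]);
  translate([516, 0, 0]) cube([23, 206, 2150]);
  translate([23, 0, 0]) cube([493, 206, 28]);
  translate([23, 0, 405]) cube([493, 206, 28]);
  translate([23, 0, 810]) cube([493, 206, 28]);
  translate([23, 0, 1215]) cube([493, 206, 28]);
  translate([23, 0, 1620]) cube([493, 206, 28]);
  translate([23, 0, 2025]) cube([493, 206, 28]);
}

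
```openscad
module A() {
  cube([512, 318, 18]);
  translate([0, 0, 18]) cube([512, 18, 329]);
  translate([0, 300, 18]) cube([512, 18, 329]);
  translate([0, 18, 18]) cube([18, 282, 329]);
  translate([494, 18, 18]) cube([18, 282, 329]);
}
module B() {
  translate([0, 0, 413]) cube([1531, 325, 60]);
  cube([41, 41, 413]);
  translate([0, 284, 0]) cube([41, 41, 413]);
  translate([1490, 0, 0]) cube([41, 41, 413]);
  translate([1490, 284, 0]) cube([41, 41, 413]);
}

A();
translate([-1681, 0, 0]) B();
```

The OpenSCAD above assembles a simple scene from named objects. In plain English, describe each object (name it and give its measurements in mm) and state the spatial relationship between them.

A is an open storage box with external size 512×318×347 mm and wall thickness 18 mm (the base is also 18 mm thick). The base covers the whole footprint; the four walls stand on the base, with the y-facing walls full-width and the x-facing walls fitting between their inner faces.

B is a bench: a 1531×325 mm seat slab, 60 mm thick, top at z = 473 mm, on four 41×41 mm square legs flush with the seat corners and standing on z = 0.

The bench is on the floor beside the open box on its −x side.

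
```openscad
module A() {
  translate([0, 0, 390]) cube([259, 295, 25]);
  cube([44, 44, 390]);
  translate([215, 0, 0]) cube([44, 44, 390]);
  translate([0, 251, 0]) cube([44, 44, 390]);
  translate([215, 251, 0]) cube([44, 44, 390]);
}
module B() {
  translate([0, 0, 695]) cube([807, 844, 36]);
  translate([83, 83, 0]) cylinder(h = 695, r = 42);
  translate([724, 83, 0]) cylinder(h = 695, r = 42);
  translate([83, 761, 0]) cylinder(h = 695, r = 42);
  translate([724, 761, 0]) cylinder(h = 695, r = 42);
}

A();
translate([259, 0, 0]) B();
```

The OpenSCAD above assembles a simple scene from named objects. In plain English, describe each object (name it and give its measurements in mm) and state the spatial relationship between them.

A is a four-legged stool. The seat is a 259×295×25 mm slab whose top surface is at z = 415 mm; four square legs, each 44×44 mm in cross-section, run from the floor (z = 0) to the underside of the seat, each flush with a corner of the seat.

B is a table with a 807×844 mm rectangular top, 36 mm thick, top surface at z = 731 mm, supported by four round legs of 84 mm diameter, each leg's bounding box inset 41 mm from the nearest pair of top edges, running from the floor.

The table is against the stool's +x side, with their −y faces flush.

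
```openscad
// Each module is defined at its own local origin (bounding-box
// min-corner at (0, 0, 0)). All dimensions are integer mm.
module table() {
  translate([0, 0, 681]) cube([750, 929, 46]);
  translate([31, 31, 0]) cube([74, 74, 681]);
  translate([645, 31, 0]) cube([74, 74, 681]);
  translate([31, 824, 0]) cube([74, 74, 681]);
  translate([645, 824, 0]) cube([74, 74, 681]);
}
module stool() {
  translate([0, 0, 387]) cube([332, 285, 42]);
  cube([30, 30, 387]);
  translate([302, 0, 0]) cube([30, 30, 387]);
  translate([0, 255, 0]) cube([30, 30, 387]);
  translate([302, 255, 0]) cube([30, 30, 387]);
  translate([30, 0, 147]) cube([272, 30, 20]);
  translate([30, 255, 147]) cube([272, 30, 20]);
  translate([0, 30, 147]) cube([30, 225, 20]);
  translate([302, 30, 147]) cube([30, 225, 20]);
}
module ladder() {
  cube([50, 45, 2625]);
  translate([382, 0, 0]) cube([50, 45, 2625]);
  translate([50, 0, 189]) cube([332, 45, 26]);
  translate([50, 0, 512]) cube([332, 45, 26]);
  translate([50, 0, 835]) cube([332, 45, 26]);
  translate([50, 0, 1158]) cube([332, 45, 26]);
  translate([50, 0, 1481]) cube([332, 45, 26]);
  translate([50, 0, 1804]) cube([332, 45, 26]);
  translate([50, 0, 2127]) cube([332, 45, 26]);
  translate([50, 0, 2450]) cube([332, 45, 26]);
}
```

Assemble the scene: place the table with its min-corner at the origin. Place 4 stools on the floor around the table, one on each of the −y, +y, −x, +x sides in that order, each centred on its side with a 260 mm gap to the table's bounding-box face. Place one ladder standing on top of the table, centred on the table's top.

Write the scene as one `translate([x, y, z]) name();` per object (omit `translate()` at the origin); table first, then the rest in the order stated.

table();
translate([209, -545, 0]) stool();
translate([209, 1189, 0]) stool();
translate([-592, 322, 0]) stool();
translate([1010, 322, 0]) stool();
translate([159, 442, 727]) ladder();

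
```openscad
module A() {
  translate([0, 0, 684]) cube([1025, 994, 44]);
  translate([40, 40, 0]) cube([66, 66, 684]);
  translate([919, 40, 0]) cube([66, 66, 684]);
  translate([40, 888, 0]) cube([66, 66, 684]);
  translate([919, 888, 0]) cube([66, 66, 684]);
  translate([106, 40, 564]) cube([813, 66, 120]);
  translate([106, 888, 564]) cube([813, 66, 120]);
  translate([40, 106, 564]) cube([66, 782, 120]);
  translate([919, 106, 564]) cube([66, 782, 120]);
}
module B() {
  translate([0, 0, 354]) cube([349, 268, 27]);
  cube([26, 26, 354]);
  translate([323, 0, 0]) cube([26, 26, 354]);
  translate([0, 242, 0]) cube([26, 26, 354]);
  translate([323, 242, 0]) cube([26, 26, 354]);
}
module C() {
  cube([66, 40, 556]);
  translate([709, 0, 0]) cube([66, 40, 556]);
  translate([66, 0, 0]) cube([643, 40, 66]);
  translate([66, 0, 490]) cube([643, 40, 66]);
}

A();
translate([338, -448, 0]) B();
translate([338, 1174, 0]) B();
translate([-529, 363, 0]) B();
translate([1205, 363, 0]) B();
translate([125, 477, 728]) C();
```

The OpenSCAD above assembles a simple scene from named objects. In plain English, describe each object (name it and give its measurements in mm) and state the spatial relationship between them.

A is a table: top 1025 mm (x) × 994 mm (y), 44 mm thick, upper face at z = 728 mm, on four 66×66 mm square legs, each inset 40 mm from the nearest pair of top edges, running from z = 0 to the bottom of the top. Four apron rails, 66 mm thick and 120 mm tall, run between adjacent legs with their top edges flush with the underside of the top and their outer faces flush with the legs' outer faces.

B is a four-legged stool. The seat is a 349×268×27 mm slab whose top surface is at z = 381 mm; four square legs, each 26×26 mm in cross-section, run from the floor (z = 0) to the underside of the seat, each flush with a corner of the seat.

C is a picture frame with a 643×424 mm rectangular opening (x by z) and a uniform 66 mm border on every side. Frame depth is 40 mm along y. It is built from two vertical stiles running the full outside height and two horizontal rails spanning the gap between the stiles.

Four stools sit around the table at the −y, +y, −x, +x sides. The picture frame is on top of the table, centred.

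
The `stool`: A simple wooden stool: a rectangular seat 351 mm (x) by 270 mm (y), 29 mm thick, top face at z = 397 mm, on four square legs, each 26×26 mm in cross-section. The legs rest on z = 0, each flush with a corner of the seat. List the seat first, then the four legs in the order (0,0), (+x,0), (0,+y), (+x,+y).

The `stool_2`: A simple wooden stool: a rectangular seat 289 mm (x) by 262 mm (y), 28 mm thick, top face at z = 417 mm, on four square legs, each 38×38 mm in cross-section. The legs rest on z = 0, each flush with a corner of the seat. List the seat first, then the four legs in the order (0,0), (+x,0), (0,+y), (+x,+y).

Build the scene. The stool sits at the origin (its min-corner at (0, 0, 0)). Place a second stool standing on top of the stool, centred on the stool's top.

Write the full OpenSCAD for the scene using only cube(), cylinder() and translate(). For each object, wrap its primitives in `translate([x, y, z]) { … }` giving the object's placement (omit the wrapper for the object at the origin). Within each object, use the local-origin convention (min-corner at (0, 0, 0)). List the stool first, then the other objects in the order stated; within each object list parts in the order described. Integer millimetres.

translate([0, 0, 368]) cube([351, 270, 29]);
cube([26, 26, 368]);
translate([325, 0, 0]) cube([26, 26, 368]);
translate([0, 244, 0]) cube([26, 26, 368]);
translate([325, 244, 0]) cube([26, 26, 368]);
translate([31, 4, 397]) {
  translate([0, 0, 389]) cube([289, 262, 28]);
  cube([38, 38, 389]);
  translate([251, 0, 0]) cube([38, 38, 389]);
  translate([0, 224, 0]) cube([38, 38, 389]);
  translate([251, 224, 0]) cube([38, 38, 389]);
}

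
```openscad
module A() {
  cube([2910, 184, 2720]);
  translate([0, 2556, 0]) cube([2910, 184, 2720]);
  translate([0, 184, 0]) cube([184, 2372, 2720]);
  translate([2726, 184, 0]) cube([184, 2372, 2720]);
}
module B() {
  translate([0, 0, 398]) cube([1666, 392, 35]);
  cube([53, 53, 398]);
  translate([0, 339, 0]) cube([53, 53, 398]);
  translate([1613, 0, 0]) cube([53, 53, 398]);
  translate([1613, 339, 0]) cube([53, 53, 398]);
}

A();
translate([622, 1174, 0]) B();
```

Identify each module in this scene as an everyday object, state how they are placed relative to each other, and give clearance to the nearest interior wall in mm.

Clearances: x = 438, y = 990; minimum 438 mm.

A is a house frame. B is a bench. The bench sits inside the house frame, centred. The clearance to the nearest interior wall is 438 mm.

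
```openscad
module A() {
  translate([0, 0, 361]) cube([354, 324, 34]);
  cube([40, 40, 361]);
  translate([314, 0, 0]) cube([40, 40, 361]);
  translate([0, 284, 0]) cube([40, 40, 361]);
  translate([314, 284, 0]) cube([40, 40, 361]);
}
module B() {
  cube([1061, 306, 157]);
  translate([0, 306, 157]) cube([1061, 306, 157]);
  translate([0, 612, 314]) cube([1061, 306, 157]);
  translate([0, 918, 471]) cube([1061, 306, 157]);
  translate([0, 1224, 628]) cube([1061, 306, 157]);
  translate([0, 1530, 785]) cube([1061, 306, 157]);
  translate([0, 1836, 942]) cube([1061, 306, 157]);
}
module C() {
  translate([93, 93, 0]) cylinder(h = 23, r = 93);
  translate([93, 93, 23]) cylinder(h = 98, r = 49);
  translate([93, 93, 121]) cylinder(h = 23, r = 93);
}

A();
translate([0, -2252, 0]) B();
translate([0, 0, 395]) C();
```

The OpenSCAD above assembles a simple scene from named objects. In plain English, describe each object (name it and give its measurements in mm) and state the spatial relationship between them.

A is a four-legged stool. The seat is 354×324 mm, 34 mm thick, top at z = 395 mm. It stands on four square legs, each 40×40 mm in cross-section, from z = 0 to the seat underside, each flush with a corner of the seat.

B is a straight staircase of 7 solid steps. Each step is 1061 mm wide (x), 306 mm deep (y, the going) and 157 mm tall (the rise). The first step rests on the floor; each subsequent step sits one going further in +y and one rise higher in +z, directly behind and above the previous step with no overlap.

C is a spool: two coaxial disc flanges of radius 93 mm and thickness 23 mm, joined by a core cylinder of radius 49 mm and height 98 mm. The lower flange rests on z = 0 and the three cylinders share a vertical axis.

The staircase is on the floor beside the stool on its −y side. The spool is on top of the stool.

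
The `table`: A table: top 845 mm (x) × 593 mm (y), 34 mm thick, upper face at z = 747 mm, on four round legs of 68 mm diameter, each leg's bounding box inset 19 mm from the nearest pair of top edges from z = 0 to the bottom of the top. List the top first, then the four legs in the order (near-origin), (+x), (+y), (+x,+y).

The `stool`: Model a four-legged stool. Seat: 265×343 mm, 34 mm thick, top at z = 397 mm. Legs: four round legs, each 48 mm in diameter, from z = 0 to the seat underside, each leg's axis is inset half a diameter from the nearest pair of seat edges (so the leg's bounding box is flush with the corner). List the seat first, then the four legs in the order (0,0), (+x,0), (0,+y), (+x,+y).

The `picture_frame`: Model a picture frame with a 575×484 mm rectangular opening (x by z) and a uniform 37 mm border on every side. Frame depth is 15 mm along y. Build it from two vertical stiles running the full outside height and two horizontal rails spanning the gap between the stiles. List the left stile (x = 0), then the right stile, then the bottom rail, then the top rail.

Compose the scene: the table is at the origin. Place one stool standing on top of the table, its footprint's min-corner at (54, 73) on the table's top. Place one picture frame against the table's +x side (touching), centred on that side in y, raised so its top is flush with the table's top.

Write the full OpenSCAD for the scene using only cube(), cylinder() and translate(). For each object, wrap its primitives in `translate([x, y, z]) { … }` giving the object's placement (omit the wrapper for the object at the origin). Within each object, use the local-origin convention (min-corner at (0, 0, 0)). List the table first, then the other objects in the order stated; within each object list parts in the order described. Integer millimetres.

translate([0, 0, 713]) cube([845, 593, 34]);
translate([53, 53, 0]) cylinder(h = 713, r = 34);
translate([792, 53, 0]) cylinder(h = 713, r = 34);
translate([53, 540, 0]) cylinder(h = 713, r = 34);
translate([792, 540, 0]) cylinder(h = 713, r = 34);
translate([54, 73, 747]) {
  translate([0, 0, 363]) cube([265, 343, 34]);
  translate([24, 24, 0]) cylinder(h = 363, r = 24);
  translate([241, 24, 0]) cylinder(h = 363, r = 24);
  translate([24, 319, 0]) cylinder(h = 363, r = 24);
  translate([241, 319, 0]) cylinder(h = 363, r = 24);
}
translate([845, 289, 189]) {
  cube([37, 15, 558]);
  translate([612, 0, 0]) cube([37, 15, 558]);
  translate([37, 0, 0]) cube([575, 15, 37]);
  translate([37, 0, 521]) cube([575, 15, 37]);
}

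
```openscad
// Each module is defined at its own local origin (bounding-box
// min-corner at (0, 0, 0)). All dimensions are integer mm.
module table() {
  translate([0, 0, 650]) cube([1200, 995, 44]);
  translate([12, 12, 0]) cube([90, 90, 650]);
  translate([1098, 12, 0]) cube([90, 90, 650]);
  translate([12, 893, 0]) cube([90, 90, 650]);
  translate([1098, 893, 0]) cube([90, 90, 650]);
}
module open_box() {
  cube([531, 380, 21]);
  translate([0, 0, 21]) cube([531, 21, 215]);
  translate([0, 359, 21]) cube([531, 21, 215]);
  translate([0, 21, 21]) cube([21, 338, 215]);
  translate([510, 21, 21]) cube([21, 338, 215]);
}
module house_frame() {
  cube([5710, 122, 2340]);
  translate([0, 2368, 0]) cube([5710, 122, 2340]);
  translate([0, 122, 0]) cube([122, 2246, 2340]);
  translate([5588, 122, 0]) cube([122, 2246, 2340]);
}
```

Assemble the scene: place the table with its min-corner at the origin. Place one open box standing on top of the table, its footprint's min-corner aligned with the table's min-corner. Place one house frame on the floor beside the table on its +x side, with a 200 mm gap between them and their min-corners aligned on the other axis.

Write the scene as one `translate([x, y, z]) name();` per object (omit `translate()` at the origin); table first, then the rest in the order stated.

table();
translate([0, 0, 694]) open_box();
translate([1400, 0, 0]) house_frame();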